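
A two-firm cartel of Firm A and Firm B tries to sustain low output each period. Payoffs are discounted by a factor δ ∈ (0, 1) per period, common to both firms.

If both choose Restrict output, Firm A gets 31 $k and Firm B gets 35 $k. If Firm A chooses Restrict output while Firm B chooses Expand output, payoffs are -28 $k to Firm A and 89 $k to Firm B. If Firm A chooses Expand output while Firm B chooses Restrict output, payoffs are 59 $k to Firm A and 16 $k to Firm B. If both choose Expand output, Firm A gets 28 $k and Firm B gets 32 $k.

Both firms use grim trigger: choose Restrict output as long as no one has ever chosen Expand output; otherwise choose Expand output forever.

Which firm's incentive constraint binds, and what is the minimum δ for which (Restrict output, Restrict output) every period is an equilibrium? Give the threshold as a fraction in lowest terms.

Firm B; δ ≥ 18/19

Firm A: cooperation gives 31 each period; deviation gives 59 once then 28 forever.
  31/(1−δ) ≥ 59 + 28δ/(1−δ) ⇒ δ ≥ 28/31.
Firm B: cooperation gives 35 each period; deviation gives 89 once then 32 forever.
  δ ≥ 54/57 = 18/19.
Both must hold, so the binding constraint is Firm B's: δ ≥ 18/19.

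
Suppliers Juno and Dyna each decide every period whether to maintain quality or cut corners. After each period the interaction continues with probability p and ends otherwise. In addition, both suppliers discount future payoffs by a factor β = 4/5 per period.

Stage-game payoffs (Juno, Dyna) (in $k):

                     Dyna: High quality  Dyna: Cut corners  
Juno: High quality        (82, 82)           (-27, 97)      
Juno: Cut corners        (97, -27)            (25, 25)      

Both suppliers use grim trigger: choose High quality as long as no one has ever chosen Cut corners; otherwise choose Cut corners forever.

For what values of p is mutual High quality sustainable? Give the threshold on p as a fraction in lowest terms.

Expected continuation weight on next period's payoff is β·p = 4/5·p, which plays the role of the discount factor.
Cooperation requires 4/5·p ≥ (97−82)/(97−25) = 5/24, hence p ≥ 25/96.

25/96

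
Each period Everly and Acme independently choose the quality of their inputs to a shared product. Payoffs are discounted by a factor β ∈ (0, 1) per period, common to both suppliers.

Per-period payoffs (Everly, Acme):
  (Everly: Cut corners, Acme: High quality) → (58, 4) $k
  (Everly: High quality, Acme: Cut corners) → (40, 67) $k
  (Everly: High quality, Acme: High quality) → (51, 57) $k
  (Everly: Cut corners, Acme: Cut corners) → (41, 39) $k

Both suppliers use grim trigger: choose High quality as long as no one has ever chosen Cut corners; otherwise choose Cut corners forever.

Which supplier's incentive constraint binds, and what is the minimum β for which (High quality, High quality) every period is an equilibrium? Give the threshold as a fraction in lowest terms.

Everly; β ≥ 7/17

Everly: cooperation gives 51 each period; deviation gives 58 once then 41 forever.
  51/(1−β) ≥ 58 + 41β/(1−β) ⇒ β ≥ 7/17.
Acme: cooperation gives 57 each period; deviation gives 67 once then 39 forever.
  β ≥ 10/28 = 5/14.
Both must hold, so the binding constraint is Everly's: β ≥ 7/17.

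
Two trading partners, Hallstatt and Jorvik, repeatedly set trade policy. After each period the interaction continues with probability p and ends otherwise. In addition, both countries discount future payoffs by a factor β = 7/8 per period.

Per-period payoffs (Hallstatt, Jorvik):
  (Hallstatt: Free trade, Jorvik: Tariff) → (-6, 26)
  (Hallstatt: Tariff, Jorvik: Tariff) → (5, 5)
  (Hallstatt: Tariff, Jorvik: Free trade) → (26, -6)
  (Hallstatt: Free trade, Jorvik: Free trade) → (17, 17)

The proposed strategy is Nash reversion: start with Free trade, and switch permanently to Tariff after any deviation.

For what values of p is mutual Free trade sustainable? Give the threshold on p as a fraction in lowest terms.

Expected continuation weight on next period's payoff is β·p = 7/8·p, which plays the role of the discount factor.
Cooperation requires 7/8·p ≥ (26−17)/(26−5) = 3/7, hence p ≥ 24/49.

24/49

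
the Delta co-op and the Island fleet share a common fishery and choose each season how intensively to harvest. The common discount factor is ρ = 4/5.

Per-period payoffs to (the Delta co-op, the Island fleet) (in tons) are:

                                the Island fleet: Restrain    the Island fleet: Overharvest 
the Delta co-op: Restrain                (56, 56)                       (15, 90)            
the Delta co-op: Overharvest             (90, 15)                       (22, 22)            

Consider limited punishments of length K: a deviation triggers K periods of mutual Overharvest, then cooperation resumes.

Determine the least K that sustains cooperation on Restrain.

Need Σ_{k=1}^{K} ρ^k ≥ (90−56)/(56−22) = 1.0000 at ρ = 4/5.
At K = 1 the sum is 0.8000 < 1.0000; at K = 2 it is 1.4400 ≥ 1.0000.
So the minimum punishment length is K = 2.

2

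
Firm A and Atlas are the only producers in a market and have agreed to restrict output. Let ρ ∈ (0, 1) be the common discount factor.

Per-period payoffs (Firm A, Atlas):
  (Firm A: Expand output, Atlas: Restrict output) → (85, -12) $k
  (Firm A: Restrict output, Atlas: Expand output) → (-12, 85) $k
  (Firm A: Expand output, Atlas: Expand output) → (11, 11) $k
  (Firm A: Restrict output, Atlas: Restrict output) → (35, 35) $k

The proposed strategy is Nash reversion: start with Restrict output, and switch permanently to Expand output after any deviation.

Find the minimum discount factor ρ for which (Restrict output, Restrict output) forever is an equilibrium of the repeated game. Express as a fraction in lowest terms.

35/(1−ρ) ≥ 85 + 11ρ/(1−ρ)
35 ≥ 85 − 74ρ
ρ ≥ 50/74 = 25/37.

25/37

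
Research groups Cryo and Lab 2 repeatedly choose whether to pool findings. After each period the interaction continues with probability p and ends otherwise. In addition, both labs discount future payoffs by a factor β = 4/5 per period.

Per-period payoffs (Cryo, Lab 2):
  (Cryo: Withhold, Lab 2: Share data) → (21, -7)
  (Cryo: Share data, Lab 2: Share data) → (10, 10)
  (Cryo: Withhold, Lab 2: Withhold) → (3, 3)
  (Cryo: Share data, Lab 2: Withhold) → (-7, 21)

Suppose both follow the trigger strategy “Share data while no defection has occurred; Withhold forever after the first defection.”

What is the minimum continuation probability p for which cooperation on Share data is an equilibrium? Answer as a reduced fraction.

Expected continuation weight on next period's payoff is β·p = 4/5·p, which plays the role of the discount factor.
Cooperation requires 4/5·p ≥ (21−10)/(21−3) = 11/18, hence p ≥ 55/72.

55/72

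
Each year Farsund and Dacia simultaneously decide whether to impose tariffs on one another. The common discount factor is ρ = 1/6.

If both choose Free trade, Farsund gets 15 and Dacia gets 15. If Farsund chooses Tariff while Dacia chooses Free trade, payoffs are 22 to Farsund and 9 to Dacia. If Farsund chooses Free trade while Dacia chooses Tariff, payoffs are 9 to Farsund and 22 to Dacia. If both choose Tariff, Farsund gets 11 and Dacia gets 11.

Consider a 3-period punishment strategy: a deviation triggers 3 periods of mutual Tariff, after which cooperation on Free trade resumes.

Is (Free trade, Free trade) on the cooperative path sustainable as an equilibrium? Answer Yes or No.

IC: ρ+…+ρ^3 ≥ (22−15)/(15−11) = 7/4.
At ρ = 1/6: partial sum = 0.1991 < 1.7500. Cooperation not sustainable.

No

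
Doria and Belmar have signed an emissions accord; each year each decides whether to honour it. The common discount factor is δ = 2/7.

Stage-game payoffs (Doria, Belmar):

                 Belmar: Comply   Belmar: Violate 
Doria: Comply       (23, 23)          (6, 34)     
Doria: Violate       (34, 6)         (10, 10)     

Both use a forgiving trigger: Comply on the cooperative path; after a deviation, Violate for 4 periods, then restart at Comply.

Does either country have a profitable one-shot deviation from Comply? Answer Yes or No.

A one-shot deviation gives 34 now, then 10 for 4 periods, then back to 23.
Gain from deviating: (34−23) today; loss: (23−10) in each of the next 4 periods.
No-deviation condition: (23−10)(δ+…+δ^4) ≥ 34−23, i.e. δ+…+δ^4 ≥ 11/13.
At δ = 2/7: δ+…+δ^4 = 0.3973 < 0.8462.
So cooperation is not sustainable.

Yes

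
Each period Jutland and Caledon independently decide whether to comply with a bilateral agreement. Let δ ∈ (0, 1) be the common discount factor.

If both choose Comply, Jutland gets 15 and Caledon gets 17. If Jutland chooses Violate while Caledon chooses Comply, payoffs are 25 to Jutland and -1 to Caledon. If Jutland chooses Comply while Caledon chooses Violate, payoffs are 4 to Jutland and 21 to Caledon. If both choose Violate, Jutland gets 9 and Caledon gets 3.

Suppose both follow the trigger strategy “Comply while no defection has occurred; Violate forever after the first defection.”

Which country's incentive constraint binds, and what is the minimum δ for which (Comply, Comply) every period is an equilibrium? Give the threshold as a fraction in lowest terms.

Jutland; δ ≥ 5/8

Jutland: cooperation gives 15 each period; deviation gives 25 once then 9 forever.
  15/(1−δ) ≥ 25 + 9δ/(1−δ) ⇒ δ ≥ 10/16 = 5/8.
Caledon: cooperation gives 17 each period; deviation gives 21 once then 3 forever.
  δ ≥ 4/18 = 2/9.
Both must hold, so the binding constraint is Jutland's: δ ≥ 5/8.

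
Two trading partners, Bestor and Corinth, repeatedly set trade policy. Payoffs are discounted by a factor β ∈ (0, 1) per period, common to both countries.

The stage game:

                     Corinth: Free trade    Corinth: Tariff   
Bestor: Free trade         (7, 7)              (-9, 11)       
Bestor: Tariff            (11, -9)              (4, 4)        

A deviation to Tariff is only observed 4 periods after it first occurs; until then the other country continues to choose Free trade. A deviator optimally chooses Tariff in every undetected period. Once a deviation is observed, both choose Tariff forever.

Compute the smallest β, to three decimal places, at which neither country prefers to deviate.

0.869

Deviating for the 4 undetected periods gains 11−7 = 4 per period over cooperation, then loses 7−4 = 3 per period forever once punishment starts.
Gain: 4(1 + β + … + β^3); loss: 3·β^4/(1−β).
No profitable deviation ⇔ 4(1−β^4) ≤ 3·β^4, i.e. β^4 ≥ 4/(4+3) = 4/7.
Hence β ≥ (4/7)^(1/4) ≈ 0.869.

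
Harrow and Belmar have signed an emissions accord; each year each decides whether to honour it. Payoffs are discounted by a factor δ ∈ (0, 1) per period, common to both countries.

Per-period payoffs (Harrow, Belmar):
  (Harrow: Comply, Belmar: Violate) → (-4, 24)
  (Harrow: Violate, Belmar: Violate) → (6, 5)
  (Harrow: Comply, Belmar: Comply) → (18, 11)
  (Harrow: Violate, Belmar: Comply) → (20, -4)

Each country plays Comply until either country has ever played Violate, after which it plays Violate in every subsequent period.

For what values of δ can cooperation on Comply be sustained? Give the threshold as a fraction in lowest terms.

Harrow's threshold: (20−18)/(20−6) = 1/7.
Belmar's threshold: (24−11)/(24−5) = 13/19.
1/7 < 13/19, so Belmar binds and δ* = 13/19.

13/19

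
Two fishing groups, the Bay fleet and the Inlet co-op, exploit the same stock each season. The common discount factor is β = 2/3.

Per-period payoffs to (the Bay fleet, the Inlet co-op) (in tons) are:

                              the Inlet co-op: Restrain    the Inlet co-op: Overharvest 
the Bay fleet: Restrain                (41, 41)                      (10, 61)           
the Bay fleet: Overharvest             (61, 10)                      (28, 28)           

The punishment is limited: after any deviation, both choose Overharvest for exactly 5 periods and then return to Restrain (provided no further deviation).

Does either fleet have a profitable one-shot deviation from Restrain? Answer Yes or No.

No

Comparing payoff streams over the 6 periods until play realigns: cooperate → 41(1+β+…+β^5); deviate → 61 + 28(β+…+β^5).
Cooperation is sustained iff (41−28)(β+…+β^5) ≥ 61−41.
β+…+β^5 = 2/3·(1−(2/3)^5)/(1−2/3) = 1.7366, and (61−41)/(41−28) = 1.5385.
1.7366 ≥ 1.5385, so cooperation is sustainable.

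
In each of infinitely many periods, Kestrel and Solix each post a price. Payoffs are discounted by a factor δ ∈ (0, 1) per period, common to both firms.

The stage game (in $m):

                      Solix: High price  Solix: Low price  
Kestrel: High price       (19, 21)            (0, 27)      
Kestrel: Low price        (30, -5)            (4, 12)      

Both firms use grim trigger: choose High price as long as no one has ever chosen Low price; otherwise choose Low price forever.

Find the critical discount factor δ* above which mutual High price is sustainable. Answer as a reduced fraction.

11/26

Kestrel's threshold: (30−19)/(30−4) = 11/26.
Solix's threshold: (27−21)/(27−12) = 2/5.
11/26 > 2/5, so Kestrel binds and δ* = 11/26.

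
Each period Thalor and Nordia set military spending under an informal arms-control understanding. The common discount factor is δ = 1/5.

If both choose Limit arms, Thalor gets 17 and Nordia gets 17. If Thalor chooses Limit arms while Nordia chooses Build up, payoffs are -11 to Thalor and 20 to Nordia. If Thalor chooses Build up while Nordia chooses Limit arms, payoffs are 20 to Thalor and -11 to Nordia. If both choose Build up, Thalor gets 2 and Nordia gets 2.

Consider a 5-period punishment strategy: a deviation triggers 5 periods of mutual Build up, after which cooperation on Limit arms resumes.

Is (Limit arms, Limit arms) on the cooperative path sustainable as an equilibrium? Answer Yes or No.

IC: δ+…+δ^5 ≥ (20−17)/(17−2) = 1/5.
At δ = 1/5: partial sum = 0.2499 ≥ 0.2000. Cooperation sustainable.

Yes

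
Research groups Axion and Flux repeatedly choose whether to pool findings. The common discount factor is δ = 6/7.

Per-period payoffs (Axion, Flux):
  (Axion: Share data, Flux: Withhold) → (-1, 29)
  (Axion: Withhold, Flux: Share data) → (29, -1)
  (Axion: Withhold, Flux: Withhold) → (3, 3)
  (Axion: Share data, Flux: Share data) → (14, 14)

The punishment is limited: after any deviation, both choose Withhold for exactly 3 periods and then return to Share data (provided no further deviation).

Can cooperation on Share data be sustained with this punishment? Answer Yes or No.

IC: δ+…+δ^3 ≥ (29−14)/(14−3) = 15/11.
At δ = 6/7: partial sum = 2.2216 ≥ 1.3636. Cooperation sustainable.

Yes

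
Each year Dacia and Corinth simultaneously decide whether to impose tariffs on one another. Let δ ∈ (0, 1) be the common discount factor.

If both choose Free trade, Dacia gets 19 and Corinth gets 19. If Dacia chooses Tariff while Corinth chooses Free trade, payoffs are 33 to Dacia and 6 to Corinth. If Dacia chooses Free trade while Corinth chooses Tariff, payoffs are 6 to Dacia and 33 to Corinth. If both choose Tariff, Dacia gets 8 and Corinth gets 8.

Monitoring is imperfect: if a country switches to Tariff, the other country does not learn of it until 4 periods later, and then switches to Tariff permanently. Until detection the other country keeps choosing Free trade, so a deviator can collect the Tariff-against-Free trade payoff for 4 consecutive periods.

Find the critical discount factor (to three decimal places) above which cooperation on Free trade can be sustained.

Deviating for the 4 undetected periods gains 33−19 = 14 per period over cooperation, then loses 19−8 = 11 per period forever once punishment starts.
Gain: 14(1 + δ + … + δ^3); loss: 11·δ^4/(1−δ).
No profitable deviation ⇔ 14(1−δ^4) ≤ 11·δ^4, i.e. δ^4 ≥ 14/(14+11) = 14/25.
Hence δ ≥ (14/25)^(1/4) ≈ 0.865.

0.865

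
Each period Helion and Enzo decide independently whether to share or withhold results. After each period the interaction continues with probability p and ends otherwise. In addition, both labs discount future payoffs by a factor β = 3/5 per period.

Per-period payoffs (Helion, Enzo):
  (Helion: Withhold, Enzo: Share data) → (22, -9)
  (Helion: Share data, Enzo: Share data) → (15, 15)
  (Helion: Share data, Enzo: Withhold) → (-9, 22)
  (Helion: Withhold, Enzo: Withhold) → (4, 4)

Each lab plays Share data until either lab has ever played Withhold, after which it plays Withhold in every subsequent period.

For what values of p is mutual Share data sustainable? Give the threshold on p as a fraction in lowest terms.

With continuation probability p and discount β, the effective per-period discount factor is βp.
Grim-trigger IC: βp ≥ (22−15)/(22−4) = 7/18.
So p ≥ (7/18)/(3/5) = 35/54.

35/54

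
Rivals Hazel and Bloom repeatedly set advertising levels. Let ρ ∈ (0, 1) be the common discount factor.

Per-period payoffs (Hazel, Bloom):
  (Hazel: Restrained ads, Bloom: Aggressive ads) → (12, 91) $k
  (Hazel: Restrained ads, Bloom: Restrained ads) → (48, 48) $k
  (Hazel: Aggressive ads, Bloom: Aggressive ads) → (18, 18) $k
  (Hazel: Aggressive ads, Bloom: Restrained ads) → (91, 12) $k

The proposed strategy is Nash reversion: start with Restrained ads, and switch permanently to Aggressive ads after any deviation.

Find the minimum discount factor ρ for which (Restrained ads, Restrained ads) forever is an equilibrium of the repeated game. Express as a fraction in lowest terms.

Under grim trigger the critical discount factor is (T−C)/(T−P) with T = 91, C = 48, P = 18.
ρ* = (91−48)/(91−18) = 43/73.

43/73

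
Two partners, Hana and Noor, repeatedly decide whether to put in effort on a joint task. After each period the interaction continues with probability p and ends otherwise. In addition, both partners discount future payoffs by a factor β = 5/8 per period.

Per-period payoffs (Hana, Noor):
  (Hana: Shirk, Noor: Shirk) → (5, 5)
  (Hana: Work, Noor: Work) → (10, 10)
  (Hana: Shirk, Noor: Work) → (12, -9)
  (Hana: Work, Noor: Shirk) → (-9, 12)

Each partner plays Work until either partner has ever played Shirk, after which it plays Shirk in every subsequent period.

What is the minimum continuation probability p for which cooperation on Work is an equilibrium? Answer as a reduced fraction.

16/35

Expected continuation weight on next period's payoff is β·p = 5/8·p, which plays the role of the discount factor.
Cooperation requires 5/8·p ≥ (12−10)/(12−5) = 2/7, hence p ≥ 16/35.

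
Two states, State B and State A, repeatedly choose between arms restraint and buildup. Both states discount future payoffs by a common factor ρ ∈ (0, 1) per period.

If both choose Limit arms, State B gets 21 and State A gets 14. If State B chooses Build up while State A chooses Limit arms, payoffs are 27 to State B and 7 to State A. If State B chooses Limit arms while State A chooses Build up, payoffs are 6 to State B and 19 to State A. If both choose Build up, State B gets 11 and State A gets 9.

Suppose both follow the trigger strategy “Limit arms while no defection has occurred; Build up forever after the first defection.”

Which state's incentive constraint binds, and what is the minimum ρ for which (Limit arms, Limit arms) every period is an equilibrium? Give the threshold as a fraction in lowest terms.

State B's threshold: (27−21)/(27−11) = 3/8.
State A's threshold: (19−14)/(19−9) = 1/2.
3/8 < 1/2, so State A binds and ρ* = 1/2.

State A; ρ ≥ 1/2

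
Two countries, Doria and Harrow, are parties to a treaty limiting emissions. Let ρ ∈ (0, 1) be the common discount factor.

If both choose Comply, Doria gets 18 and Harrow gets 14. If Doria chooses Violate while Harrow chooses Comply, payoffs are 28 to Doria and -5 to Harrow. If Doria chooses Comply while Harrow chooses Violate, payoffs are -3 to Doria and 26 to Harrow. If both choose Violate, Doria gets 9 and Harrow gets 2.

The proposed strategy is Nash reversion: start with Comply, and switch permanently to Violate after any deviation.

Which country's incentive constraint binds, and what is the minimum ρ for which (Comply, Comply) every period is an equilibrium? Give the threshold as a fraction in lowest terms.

Doria; ρ ≥ 10/19

Doria: cooperation gives 18 each period; deviation gives 28 once then 9 forever.
  18/(1−ρ) ≥ 28 + 9ρ/(1−ρ) ⇒ ρ ≥ 10/19.
Harrow: cooperation gives 14 each period; deviation gives 26 once then 2 forever.
  ρ ≥ 12/24 = 1/2.
Both must hold, so the binding constraint is Doria's: ρ ≥ 10/19.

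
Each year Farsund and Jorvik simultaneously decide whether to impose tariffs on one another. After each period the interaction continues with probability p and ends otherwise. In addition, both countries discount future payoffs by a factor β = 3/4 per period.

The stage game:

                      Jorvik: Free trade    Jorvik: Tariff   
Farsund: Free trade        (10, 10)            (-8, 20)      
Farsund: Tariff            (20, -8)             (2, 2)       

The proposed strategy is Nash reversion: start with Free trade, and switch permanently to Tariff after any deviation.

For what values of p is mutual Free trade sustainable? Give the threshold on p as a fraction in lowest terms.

20/27

Expected continuation weight on next period's payoff is β·p = 3/4·p, which plays the role of the discount factor.
Cooperation requires 3/4·p ≥ (20−10)/(20−2) = 5/9, hence p ≥ 20/27.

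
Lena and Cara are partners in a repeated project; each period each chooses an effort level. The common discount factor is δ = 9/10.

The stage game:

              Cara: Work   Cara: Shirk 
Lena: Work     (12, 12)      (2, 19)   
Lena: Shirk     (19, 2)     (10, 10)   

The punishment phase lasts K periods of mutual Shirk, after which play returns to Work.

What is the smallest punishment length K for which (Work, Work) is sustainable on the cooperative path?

5

No profitable deviation requires (12−10)(δ+…+δ^K) ≥ 19−12, i.e. δ+…+δ^K ≥ 7/2 ≈ 3.5000.
With δ = 9/10, the partial sums are K=1: 0.9000, K=2: 1.7100, K=3: 2.4390, K=4: 3.0951, K=5: 3.6856.
K = 5 is the first length at which the sum reaches 3.5000.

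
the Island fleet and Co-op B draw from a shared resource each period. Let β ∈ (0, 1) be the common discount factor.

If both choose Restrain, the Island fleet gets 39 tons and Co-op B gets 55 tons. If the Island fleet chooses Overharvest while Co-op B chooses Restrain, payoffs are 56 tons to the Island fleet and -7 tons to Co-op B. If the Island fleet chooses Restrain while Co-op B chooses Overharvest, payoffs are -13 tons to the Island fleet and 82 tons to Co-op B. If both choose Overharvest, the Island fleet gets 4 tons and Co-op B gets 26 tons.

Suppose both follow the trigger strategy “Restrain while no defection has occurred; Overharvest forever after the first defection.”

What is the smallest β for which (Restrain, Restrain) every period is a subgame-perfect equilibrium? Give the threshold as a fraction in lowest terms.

the Island fleet: cooperation gives 39 each period; deviation gives 56 once then 4 forever.
  39/(1−β) ≥ 56 + 4β/(1−β) ⇒ β ≥ 17/52.
Co-op B: cooperation gives 55 each period; deviation gives 82 once then 26 forever.
  β ≥ 27/56.
Both must hold, so the binding constraint is Co-op B's: β ≥ 27/56.

27/56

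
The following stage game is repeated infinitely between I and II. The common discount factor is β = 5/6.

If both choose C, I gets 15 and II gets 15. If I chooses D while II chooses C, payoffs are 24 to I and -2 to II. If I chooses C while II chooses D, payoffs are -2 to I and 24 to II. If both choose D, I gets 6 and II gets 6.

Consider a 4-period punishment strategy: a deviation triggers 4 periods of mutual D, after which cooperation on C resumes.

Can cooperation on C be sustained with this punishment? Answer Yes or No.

Yes

A one-shot deviation gives 24 now, then 6 for 4 periods, then back to 15.
Gain from deviating: (24−15) today; loss: (15−6) in each of the next 4 periods.
No-deviation condition: (15−6)(β+…+β^4) ≥ 24−15, i.e. β+…+β^4 ≥ 1.
At β = 5/6: β+…+β^4 = 2.5887 ≥ 1.0000.
So cooperation is sustainable.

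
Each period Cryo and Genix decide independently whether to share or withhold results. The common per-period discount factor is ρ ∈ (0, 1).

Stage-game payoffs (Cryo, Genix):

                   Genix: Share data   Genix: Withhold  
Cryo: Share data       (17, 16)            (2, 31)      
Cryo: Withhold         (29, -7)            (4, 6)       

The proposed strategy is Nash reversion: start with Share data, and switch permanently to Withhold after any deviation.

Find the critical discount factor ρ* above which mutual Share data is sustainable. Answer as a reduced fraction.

3/5

Cryo's threshold: (29−17)/(29−4) = 12/25.
Genix's threshold: (31−16)/(31−6) = 3/5.
12/25 < 3/5, so Genix binds and ρ* = 3/5.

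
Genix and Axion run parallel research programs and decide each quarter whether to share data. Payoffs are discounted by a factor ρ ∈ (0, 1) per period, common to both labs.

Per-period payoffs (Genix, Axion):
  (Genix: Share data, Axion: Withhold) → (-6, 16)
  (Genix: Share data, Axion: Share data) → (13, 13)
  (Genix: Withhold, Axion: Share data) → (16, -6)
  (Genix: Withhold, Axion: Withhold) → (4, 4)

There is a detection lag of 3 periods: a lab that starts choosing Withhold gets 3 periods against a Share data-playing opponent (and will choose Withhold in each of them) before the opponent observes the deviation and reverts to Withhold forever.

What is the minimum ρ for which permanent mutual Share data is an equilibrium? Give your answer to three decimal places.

Deviating for the 3 undetected periods gains 16−13 = 3 per period over cooperation, then loses 13−4 = 9 per period forever once punishment starts.
Gain: 3(1 + ρ + … + ρ^2); loss: 9·ρ^3/(1−ρ).
No profitable deviation ⇔ 3(1−ρ^3) ≤ 9·ρ^3, i.e. ρ^3 ≥ 3/(3+9) = 1/4.
Hence ρ ≥ (1/4)^(1/3) ≈ 0.630.

0.630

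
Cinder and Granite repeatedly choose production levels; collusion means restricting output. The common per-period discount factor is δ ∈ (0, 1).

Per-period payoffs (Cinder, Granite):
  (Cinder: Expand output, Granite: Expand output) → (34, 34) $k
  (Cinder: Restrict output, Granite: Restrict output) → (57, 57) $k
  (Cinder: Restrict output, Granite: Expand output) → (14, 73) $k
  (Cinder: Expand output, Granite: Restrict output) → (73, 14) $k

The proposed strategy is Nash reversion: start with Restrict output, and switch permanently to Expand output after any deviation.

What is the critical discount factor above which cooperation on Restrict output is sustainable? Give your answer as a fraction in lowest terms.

16/39

Under grim trigger the critical discount factor is (T−C)/(T−P) with T = 73, C = 57, P = 34.
δ* = (73−57)/(73−34) = 16/39.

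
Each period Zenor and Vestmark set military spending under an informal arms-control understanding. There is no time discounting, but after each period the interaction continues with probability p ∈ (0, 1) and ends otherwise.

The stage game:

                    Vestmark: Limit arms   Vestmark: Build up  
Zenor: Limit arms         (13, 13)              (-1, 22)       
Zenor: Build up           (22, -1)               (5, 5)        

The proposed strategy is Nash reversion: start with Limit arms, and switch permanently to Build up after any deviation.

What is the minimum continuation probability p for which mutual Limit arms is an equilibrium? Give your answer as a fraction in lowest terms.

9/17

With no time discounting, the continuation probability p plays the role of the discount factor.
Grim-trigger IC: 13/(1−p) ≥ 22 + 5p/(1−p) ⇒ p ≥ (22−13)/(22−5) = 9/17.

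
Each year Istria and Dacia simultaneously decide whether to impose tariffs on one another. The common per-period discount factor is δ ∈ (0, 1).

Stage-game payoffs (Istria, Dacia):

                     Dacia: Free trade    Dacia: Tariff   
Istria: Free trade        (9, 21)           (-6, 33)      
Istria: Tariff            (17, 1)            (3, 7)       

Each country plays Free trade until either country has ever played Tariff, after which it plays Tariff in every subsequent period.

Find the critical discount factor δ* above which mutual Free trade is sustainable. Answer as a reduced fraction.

4/7

For Istria: deviation gain 17−9 = 8, per-period punishment loss 9−3 = 6. IC gives δ ≥ 8/14 = 4/7.
For Dacia: gain 12, loss 14 per period, so δ ≥ 12/26 = 6/13.
The tighter constraint is Istria's, so cooperation needs δ ≥ 4/7.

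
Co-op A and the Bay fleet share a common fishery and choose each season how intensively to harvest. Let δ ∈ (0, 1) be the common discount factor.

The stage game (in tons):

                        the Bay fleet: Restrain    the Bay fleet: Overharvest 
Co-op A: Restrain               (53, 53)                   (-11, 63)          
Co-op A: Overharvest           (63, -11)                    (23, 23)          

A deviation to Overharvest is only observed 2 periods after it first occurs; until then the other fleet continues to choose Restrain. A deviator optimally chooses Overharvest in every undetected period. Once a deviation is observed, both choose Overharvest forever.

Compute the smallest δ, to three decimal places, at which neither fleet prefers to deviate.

Deviating for the 2 undetected periods gains 63−53 = 10 per period over cooperation, then loses 53−23 = 30 per period forever once punishment starts.
Gain: 10(1 + δ + … + δ^1); loss: 30·δ^2/(1−δ).
No profitable deviation ⇔ 10(1−δ^2) ≤ 30·δ^2, i.e. δ^2 ≥ 10/(10+30) = 1/4.
Hence δ ≥ (1/4)^(1/2) ≈ 0.500.

0.500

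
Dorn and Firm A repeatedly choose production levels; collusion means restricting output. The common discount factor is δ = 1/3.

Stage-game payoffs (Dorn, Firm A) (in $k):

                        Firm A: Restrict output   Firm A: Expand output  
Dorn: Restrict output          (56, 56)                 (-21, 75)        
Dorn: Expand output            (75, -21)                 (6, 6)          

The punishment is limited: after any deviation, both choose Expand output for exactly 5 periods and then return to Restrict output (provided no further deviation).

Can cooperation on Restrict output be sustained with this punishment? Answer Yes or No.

A one-shot deviation gives 75 now, then 6 for 5 periods, then back to 56.
Gain from deviating: (75−56) today; loss: (56−6) in each of the next 5 periods.
No-deviation condition: (56−6)(δ+…+δ^5) ≥ 75−56, i.e. δ+…+δ^5 ≥ 19/50.
At δ = 1/3: δ+…+δ^5 = 0.4979 ≥ 0.3800.
So cooperation is sustainable.

Yes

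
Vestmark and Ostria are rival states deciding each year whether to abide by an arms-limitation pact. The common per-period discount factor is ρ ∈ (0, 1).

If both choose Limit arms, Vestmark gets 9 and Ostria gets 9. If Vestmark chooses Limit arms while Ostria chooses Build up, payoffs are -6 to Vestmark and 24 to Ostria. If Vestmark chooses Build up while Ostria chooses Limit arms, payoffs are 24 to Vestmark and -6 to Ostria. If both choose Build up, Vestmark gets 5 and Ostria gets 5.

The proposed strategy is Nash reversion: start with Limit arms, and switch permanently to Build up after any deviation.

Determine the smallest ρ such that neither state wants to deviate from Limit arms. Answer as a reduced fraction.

Under grim trigger the critical discount factor is (T−C)/(T−P) with T = 24, C = 9, P = 5.
ρ* = (24−9)/(24−5) = 15/19.

15/19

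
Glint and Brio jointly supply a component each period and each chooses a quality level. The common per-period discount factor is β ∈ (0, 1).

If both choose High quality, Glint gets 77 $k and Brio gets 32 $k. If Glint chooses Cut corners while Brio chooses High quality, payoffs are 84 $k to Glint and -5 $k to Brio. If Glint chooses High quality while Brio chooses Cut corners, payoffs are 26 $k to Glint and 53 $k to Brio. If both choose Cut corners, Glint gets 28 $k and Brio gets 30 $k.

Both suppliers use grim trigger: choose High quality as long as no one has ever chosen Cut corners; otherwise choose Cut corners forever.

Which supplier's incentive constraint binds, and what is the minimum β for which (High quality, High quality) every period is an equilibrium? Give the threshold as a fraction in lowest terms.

Glint: cooperation gives 77 each period; deviation gives 84 once then 28 forever.
  77/(1−β) ≥ 84 + 28β/(1−β) ⇒ β ≥ 7/56 = 1/8.
Brio: cooperation gives 32 each period; deviation gives 53 once then 30 forever.
  β ≥ 21/23.
Both must hold, so the binding constraint is Brio's: β ≥ 21/23.

Brio; β ≥ 21/23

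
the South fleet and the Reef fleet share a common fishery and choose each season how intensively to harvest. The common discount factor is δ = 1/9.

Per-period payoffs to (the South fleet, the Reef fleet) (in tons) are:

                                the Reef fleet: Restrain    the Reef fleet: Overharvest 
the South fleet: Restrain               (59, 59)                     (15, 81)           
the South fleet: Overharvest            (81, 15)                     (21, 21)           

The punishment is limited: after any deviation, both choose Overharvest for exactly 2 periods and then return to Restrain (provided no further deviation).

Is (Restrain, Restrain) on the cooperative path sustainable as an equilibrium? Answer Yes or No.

No

Comparing payoff streams over the 3 periods until play realigns: cooperate → 59(1+δ+…+δ^2); deviate → 81 + 21(δ+…+δ^2).
Cooperation is sustained iff (59−21)(δ+…+δ^2) ≥ 81−59.
δ+…+δ^2 = 1/9·(1−(1/9)^2)/(1−1/9) = 0.1235, and (81−59)/(59−21) = 0.5789.
0.1235 < 0.5789, so cooperation is not sustainable.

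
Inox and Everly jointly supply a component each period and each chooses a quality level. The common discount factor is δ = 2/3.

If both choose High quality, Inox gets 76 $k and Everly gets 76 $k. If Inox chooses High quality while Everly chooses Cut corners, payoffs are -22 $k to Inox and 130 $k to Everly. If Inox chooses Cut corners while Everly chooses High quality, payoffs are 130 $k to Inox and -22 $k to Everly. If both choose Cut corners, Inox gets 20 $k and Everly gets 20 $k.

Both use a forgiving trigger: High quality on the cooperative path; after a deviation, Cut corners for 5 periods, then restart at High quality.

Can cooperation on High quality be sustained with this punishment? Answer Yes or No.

IC: δ+…+δ^5 ≥ (130−76)/(76−20) = 27/28.
At δ = 2/3: partial sum = 1.7366 ≥ 0.9643. Cooperation sustainable.

Yes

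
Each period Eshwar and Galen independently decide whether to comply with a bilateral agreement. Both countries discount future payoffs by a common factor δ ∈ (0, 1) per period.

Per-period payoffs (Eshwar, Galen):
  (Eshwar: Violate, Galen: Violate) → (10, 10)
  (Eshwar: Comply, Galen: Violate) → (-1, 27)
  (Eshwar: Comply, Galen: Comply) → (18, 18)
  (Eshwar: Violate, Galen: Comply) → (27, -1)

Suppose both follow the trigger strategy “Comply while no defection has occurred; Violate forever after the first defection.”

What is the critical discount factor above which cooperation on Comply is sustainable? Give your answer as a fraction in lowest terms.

Under grim trigger the critical discount factor is (T−C)/(T−P) with T = 27, C = 18, P = 10.
δ* = (27−18)/(27−10) = 9/17.

9/17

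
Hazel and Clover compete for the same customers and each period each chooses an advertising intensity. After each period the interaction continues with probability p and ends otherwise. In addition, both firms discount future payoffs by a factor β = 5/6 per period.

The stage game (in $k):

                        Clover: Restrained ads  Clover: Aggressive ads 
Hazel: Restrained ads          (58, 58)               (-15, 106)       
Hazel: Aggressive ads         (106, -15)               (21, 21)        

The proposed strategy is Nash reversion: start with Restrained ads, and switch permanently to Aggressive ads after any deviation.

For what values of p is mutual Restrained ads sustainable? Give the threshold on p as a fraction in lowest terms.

288/425

Expected continuation weight on next period's payoff is β·p = 5/6·p, which plays the role of the discount factor.
Cooperation requires 5/6·p ≥ (106−58)/(106−21) = 48/85, hence p ≥ 288/425.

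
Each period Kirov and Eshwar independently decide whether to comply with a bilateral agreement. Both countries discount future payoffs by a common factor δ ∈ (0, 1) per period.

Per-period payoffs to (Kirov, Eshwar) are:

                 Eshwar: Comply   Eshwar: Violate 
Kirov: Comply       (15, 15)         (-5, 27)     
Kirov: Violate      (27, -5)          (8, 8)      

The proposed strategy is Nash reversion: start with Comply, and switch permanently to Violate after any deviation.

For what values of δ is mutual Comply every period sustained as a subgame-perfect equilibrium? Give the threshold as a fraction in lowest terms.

12/19

Under grim trigger the critical discount factor is (T−C)/(T−P) with T = 27, C = 15, P = 8.
δ* = (27−15)/(27−8) = 12/19.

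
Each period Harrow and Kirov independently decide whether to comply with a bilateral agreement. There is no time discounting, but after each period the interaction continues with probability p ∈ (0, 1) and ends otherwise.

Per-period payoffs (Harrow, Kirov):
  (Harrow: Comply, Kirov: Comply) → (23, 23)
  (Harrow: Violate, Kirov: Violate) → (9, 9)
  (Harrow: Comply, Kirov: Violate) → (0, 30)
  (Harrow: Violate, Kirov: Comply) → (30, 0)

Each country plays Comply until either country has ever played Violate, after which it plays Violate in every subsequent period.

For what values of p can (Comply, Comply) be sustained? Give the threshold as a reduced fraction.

1/3

With no time discounting, the continuation probability p plays the role of the discount factor.
Grim-trigger IC: 23/(1−p) ≥ 30 + 9p/(1−p) ⇒ p ≥ (30−23)/(30−9) = 1/3.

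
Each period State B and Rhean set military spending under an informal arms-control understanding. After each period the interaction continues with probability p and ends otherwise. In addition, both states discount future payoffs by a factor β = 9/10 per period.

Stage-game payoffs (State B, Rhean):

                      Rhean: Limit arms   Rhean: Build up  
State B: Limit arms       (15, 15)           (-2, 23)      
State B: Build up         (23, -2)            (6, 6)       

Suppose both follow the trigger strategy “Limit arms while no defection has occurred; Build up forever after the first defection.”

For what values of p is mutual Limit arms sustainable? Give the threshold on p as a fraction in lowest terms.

80/153

Expected continuation weight on next period's payoff is β·p = 9/10·p, which plays the role of the discount factor.
Cooperation requires 9/10·p ≥ (23−15)/(23−6) = 8/17, hence p ≥ 80/153.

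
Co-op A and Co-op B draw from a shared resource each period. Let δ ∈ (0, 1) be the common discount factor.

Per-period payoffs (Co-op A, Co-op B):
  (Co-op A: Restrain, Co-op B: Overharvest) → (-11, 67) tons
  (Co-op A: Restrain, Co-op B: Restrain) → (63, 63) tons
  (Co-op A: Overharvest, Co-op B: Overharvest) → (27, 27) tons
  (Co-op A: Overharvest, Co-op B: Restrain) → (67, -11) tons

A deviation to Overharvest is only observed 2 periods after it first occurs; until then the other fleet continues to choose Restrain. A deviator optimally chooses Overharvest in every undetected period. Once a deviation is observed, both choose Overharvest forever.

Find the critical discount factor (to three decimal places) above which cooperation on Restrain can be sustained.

0.316

The best deviation is to choose Overharvest for all 2 undetected periods, earning 67 each, then 27 forever once detected.
Deviation value: 67(1−δ^2)/(1−δ) + 27δ^2/(1−δ); cooperation value: 63/(1−δ).
IC: 63 ≥ 67(1−δ^2) + 27δ^2 = 67 − 40δ^2.
So δ^2 ≥ 4/40 = 1/10, giving δ ≥ (1/10)^(1/2) ≈ 0.316.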